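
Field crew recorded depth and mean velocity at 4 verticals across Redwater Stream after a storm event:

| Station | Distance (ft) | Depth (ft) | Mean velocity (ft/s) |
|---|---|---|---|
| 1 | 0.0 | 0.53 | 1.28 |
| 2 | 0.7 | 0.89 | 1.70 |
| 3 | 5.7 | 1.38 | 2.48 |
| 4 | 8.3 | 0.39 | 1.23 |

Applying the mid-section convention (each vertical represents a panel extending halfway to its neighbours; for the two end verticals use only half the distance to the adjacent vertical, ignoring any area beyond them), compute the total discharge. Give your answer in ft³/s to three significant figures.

18.2 ft³/s

w_1 = (0.7 − 0.0)/2 = 0.35 ft; q_1 = 1.28 × 0.53 × 0.35 = 0.2374 ft³/s
w_2 = (5.7 − 0.0)/2 = 2.85 ft; q_2 = 1.70 × 0.89 × 2.85 = 4.312 ft³/s
w_3 = (8.3 − 0.7)/2 = 3.8 ft; q_3 = 2.48 × 1.38 × 3.8 = 13.01 ft³/s
w_4 = (8.3 − 5.7)/2 = 1.3 ft; q_4 = 1.23 × 0.39 × 1.3 = 0.6236 ft³/s
Q = Σ qᵢ = 18.18 ft³/s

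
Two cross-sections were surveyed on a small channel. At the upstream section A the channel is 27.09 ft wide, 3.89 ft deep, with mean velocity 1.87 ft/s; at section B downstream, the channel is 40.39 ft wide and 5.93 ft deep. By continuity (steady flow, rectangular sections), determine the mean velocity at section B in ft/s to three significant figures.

0.823 ft/s

Q = A₁V₁ = (27.09×3.89) × 1.87 = 197.1 ft³/s
A₂ = 40.39 × 5.93 = 239.5 ft²
V₂ = Q/A₂ = 197.1/239.5 = 0.8228 ft/s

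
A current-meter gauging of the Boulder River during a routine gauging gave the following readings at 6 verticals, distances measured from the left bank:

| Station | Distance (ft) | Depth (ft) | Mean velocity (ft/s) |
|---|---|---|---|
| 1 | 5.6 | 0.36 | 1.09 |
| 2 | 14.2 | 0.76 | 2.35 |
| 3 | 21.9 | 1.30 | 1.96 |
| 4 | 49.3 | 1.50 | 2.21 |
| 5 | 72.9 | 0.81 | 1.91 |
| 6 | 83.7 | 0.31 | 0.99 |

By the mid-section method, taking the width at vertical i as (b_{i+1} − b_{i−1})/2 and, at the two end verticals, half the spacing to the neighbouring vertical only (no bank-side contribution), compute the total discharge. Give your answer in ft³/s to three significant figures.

174 ft³/s

w_1 = (14.2 − 5.6)/2 = 4.3 ft; q_1 = 1.09 × 0.36 × 4.3 = 1.687 ft³/s
w_2 = (21.9 − 5.6)/2 = 8.15 ft; q_2 = 2.35 × 0.76 × 8.15 = 14.56 ft³/s
w_3 = (49.3 − 14.2)/2 = 17.55 ft; q_3 = 1.96 × 1.30 × 17.55 = 44.72 ft³/s
w_4 = (72.9 − 21.9)/2 = 25.5 ft; q_4 = 2.21 × 1.50 × 25.5 = 84.53 ft³/s
w_5 = (83.7 − 49.3)/2 = 17.2 ft; q_5 = 1.91 × 0.81 × 17.2 = 26.61 ft³/s
w_6 = (83.7 − 72.9)/2 = 5.4 ft; q_6 = 0.99 × 0.31 × 5.4 = 1.657 ft³/s
Q = Σ qᵢ = 173.8 ft³/s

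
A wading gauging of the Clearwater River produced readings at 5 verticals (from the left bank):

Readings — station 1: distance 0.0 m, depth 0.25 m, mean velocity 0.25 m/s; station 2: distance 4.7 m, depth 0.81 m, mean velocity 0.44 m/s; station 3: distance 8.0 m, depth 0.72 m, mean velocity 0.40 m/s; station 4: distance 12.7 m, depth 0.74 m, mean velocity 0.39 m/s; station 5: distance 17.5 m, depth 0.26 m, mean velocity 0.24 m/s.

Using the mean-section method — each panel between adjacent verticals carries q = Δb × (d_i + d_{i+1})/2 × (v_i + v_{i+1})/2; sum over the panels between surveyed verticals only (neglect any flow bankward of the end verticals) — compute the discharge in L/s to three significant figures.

4030 L/s

Panel 1-2: Δb = 4.7 m, d̄ = (0.25+0.81)/2 = 0.53, v̄ = (0.25+0.44)/2 = 0.345 → q = 4.7×0.53×0.345 = 0.8594 m³/s
Panel 2-3: Δb = 3.3 m, d̄ = (0.81+0.72)/2 = 0.765, v̄ = (0.44+0.40)/2 = 0.42 → q = 3.3×0.765×0.42 = 1.060 m³/s
Panel 3-4: Δb = 4.7 m, d̄ = (0.72+0.74)/2 = 0.73, v̄ = (0.40+0.39)/2 = 0.395 → q = 4.7×0.73×0.395 = 1.355 m³/s
Panel 4-5: Δb = 4.8 m, d̄ = (0.74+0.26)/2 = 0.5, v̄ = (0.39+0.24)/2 = 0.315 → q = 4.8×0.5×0.315 = 0.7560 m³/s
Q = Σ q = 4.031 m³/s
= 4.031 × 1000 = 4031 L/s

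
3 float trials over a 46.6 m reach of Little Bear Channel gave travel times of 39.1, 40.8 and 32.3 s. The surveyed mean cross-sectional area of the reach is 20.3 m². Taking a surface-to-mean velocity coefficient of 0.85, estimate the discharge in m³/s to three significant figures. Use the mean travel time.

21.5 m³/s

t̄ = (39.1 + 40.8 + 32.3) / 3 = 37.4 s
v_surface = L / t̄ = 46.6 / 37.4 = 1.246 m/s
v_mean = 0.85 × 1.246 = 1.059 m/s
Q = A × v_mean = 20.3 × 1.059 = 21.50 m³/s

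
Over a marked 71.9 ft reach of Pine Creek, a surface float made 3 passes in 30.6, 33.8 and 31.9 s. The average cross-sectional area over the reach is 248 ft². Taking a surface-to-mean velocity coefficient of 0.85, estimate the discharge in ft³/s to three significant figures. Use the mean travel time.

t̄ = (30.6 + 33.8 + 31.9) / 3 = 32.1 s
v_surface = L / t̄ = 71.9 / 32.1 = 2.240 ft/s
v_mean = 0.85 × 2.240 = 1.904 ft/s
Q = A × v_mean = 248 × 1.904 = 472.2 ft³/s

472 ft³/s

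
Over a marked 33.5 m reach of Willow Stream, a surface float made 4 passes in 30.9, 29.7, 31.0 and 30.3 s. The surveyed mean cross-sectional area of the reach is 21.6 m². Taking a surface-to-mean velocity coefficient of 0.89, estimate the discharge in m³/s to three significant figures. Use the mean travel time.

21.1 m³/s

t̄ = (30.9 + 29.7 + 31.0 + 30.3) / 4 = 30.475 s
v_surface = L / t̄ = 33.5 / 30.475 = 1.099 m/s
v_mean = 0.89 × 1.099 = 0.9783 m/s
Q = A × v_mean = 21.6 × 0.9783 = 21.13 m³/s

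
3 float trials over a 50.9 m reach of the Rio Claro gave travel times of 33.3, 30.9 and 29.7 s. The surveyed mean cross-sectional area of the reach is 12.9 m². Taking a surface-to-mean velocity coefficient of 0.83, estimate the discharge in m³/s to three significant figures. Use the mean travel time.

17.4 m³/s

t̄ = (33.3 + 30.9 + 29.7) / 3 = 31.3 s
v_surface = L / t̄ = 50.9 / 31.3 = 1.626 m/s
v_mean = 0.83 × 1.626 = 1.350 m/s
Q = A × v_mean = 12.9 × 1.350 = 17.41 m³/s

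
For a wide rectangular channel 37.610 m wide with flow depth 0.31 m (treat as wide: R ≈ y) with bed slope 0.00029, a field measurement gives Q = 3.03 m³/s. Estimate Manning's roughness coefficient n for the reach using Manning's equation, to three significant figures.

A = b·y = 37.610 × 0.31 = 11.66 m²
Wide channel: R ≈ y = 0.31 m
n = (1/Q)·A·R^(2/3)·S^(1/2) = (1/3.03) × 11.66 × 0.4580 × 0.01703 = 0.03001

0.0300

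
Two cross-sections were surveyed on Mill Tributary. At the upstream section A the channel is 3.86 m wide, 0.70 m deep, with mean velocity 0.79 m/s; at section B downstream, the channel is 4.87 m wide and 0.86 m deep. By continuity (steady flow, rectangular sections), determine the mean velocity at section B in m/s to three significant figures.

Q = A₁V₁ = (3.86×0.70) × 0.79 = 2.135 m³/s
A₂ = 4.87 × 0.86 = 4.188 m²
V₂ = Q/A₂ = 2.135/4.188 = 0.5097 m/s

0.510 m/s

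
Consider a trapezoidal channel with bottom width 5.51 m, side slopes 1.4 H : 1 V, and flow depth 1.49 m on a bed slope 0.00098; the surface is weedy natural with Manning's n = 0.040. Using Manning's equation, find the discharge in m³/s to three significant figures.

9.23 m³/s

A = (b + z·y)·y = (5.51 + 1.4×1.49)×1.49 = 11.32 m²
P = b + 2y√(1+z²) = 5.51 + 2×1.49×√(1+1.4²) = 10.64 m
R = A/P = 11.32/10.64 = 1.064 m
Q = (1/n)·A·R^(2/3)·S^(1/2) = (1/0.040) × 11.32 × 1.064^(2/3) × 0.00098^(1/2) = 9.232 m³/s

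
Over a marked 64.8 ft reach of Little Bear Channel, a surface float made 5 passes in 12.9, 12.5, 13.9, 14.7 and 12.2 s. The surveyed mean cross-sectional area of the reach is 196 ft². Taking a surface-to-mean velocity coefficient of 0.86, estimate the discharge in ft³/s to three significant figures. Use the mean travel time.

825 ft³/s

t̄ = (12.9 + 12.5 + 13.9 + 14.7 + 12.2) / 5 = 13.24 s
v_surface = L / t̄ = 64.8 / 13.24 = 4.894 ft/s
v_mean = 0.86 × 4.894 = 4.209 ft/s
Q = A × v_mean = 196 × 4.209 = 825.0 ft³/s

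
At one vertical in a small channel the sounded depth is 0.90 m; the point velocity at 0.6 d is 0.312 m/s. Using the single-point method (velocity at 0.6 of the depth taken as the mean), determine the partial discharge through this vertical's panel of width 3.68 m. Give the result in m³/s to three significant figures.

1.03 m³/s

v̄ = v₀.₆ = 0.312 m/s
q = v̄ × d × w = 0.3120 × 0.90 × 3.68 = 1.033 m³/s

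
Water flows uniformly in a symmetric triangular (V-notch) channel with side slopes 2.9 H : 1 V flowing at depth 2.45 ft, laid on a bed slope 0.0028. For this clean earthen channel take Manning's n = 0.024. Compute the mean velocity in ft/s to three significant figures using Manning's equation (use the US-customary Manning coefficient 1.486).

A = z·y² = 2.9×2.45² = 17.41 ft²
P = 2y√(1+z²) = 2×2.45×√(1+2.9²) = 15.03 ft
R = A/P = 17.41/15.03 = 1.158 ft
Q = (1.486/n)·A·R^(2/3)·S^(1/2) = (1.486/0.024) × 17.41 × 1.158^(2/3) × 0.0028^(1/2) = 62.89 ft³/s
V = Q/A = 62.89/17.41 = 3.613 ft/s

3.61 ft/s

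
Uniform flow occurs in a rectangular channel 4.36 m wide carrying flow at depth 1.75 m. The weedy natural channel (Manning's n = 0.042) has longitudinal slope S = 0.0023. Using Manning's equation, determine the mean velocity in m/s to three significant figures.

1.12 m/s

A = b·y = 4.36 × 1.75 = 7.630 m²
P = b + 2y = 4.36 + 2×1.75 = 7.860 m
R = A/P = 7.630/7.860 = 0.9707 m
Q = (1/n)·A·R^(2/3)·S^(1/2) = (1/0.042) × 7.630 × 0.9707^(2/3) × 0.0023^(1/2) = 8.542 m³/s
V = Q/A = 8.542/7.630 = 1.119 m/s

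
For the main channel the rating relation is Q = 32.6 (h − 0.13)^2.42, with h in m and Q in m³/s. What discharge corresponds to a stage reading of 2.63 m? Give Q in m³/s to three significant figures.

299 m³/s

Q = 32.6 × (2.63 − 0.13)^2.42 = 32.6 × 2.5^2.42 = 299.4 m³/s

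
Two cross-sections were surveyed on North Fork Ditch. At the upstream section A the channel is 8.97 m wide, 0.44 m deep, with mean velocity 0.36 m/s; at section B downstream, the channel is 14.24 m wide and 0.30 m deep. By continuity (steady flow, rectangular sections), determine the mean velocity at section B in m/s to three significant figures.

Q = A₁V₁ = (8.97×0.44) × 0.36 = 1.421 m³/s
A₂ = 14.24 × 0.30 = 4.272 m²
V₂ = Q/A₂ = 1.421/4.272 = 0.3326 m/s

0.333 m/s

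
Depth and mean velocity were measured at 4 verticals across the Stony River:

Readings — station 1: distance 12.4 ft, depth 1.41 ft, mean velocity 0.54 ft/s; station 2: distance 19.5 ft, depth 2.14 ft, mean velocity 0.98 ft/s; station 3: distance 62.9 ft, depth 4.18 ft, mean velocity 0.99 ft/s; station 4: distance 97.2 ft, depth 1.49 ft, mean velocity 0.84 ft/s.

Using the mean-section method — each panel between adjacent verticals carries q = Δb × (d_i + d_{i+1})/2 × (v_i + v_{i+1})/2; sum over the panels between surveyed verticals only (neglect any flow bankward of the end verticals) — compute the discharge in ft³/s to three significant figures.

Panel 1-2: Δb = 7.1 ft, d̄ = (1.41+2.14)/2 = 1.775, v̄ = (0.54+0.98)/2 = 0.76 → q = 7.1×1.775×0.76 = 9.578 ft³/s
Panel 2-3: Δb = 43.4 ft, d̄ = (2.14+4.18)/2 = 3.16, v̄ = (0.98+0.99)/2 = 0.985 → q = 43.4×3.16×0.985 = 135.1 ft³/s
Panel 3-4: Δb = 34.3 ft, d̄ = (4.18+1.49)/2 = 2.835, v̄ = (0.99+0.84)/2 = 0.915 → q = 34.3×2.835×0.915 = 88.98 ft³/s
Q = Σ q = 233.6 ft³/s

234 ft³/s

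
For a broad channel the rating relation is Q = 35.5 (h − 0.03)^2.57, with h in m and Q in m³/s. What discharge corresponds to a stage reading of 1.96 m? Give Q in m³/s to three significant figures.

192 m³/s

Q = 35.5 × (1.96 − 0.03)^2.57 = 35.5 × 1.93^2.57 = 192.4 m³/s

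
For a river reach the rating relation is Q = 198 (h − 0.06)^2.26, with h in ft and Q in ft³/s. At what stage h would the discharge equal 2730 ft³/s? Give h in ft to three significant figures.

3.25 ft

h − h₀ = (Q/C)^(1/b) = (2730/198)^(1/2.26) = 3.193 ft
h = 0.06 + 3.193 = 3.253 ft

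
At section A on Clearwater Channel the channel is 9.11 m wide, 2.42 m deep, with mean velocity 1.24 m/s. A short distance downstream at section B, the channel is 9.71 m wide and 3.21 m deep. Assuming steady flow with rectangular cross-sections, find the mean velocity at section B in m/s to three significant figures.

0.877 m/s

Q = A₁V₁ = (9.11×2.42) × 1.24 = 27.34 m³/s
A₂ = 9.71 × 3.21 = 31.17 m²
V₂ = Q/A₂ = 27.34/31.17 = 0.8771 m/s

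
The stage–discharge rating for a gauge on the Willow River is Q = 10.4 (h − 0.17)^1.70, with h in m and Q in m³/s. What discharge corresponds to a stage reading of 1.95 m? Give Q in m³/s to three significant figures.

27.7 m³/s

Q = 10.4 × (1.95 − 0.17)^1.70 = 10.4 × 1.78^1.70 = 27.72 m³/s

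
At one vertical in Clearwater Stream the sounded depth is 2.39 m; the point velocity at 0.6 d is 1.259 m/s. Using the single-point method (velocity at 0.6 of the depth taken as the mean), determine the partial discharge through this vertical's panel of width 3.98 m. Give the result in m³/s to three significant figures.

12.0 m³/s

v̄ = v₀.₆ = 1.259 m/s
q = v̄ × d × w = 1.259 × 2.39 × 3.98 = 11.98 m³/s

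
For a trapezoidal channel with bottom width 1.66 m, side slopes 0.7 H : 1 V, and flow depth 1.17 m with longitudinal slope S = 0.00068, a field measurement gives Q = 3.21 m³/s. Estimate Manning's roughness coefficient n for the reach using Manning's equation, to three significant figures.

0.0175

A = (b + z·y)·y = (1.66 + 0.7×1.17)×1.17 = 2.900 m²
P = b + 2y√(1+z²) = 1.66 + 2×1.17×√(1+0.7²) = 4.516 m
R = A/P = 2.900/4.516 = 0.6422 m
n = (1/Q)·A·R^(2/3)·S^(1/2) = (1/3.21) × 2.900 × 0.7444 × 0.02608 = 0.01754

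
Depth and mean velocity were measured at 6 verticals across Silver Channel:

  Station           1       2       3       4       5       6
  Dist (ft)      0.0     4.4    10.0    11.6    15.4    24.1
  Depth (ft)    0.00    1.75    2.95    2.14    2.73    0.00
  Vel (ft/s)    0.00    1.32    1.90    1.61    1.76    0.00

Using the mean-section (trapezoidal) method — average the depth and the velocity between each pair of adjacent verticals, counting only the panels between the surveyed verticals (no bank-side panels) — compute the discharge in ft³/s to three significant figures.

56.9 ft³/s

Panel 1-2: Δb = 4.4 ft, d̄ = (0.00+1.75)/2 = 0.875, v̄ = (0.00+1.32)/2 = 0.66 → q = 4.4×0.875×0.66 = 2.541 ft³/s
Panel 2-3: Δb = 5.6 ft, d̄ = (1.75+2.95)/2 = 2.35, v̄ = (1.32+1.90)/2 = 1.61 → q = 5.6×2.35×1.61 = 21.19 ft³/s
Panel 3-4: Δb = 1.6 ft, d̄ = (2.95+2.14)/2 = 2.545, v̄ = (1.90+1.61)/2 = 1.755 → q = 1.6×2.545×1.755 = 7.146 ft³/s
Panel 4-5: Δb = 3.8 ft, d̄ = (2.14+2.73)/2 = 2.435, v̄ = (1.61+1.76)/2 = 1.685 → q = 3.8×2.435×1.685 = 15.59 ft³/s
Panel 5-6: Δb = 8.7 ft, d̄ = (2.73+0.00)/2 = 1.365, v̄ = (1.76+0.00)/2 = 0.88 → q = 8.7×1.365×0.88 = 10.45 ft³/s
Q = Σ q = 56.92 ft³/s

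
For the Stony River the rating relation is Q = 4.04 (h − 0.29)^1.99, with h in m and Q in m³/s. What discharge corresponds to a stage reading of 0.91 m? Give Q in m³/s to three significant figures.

Q = 4.04 × (0.91 − 0.29)^1.99 = 4.04 × 0.62^1.99 = 1.560 m³/s

1.56 m³/s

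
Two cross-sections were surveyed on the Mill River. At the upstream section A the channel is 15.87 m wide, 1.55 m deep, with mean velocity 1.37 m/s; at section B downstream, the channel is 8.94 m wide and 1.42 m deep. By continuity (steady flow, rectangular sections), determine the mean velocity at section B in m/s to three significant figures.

Q = A₁V₁ = (15.87×1.55) × 1.37 = 33.70 m³/s
A₂ = 8.94 × 1.42 = 12.69 m²
V₂ = Q/A₂ = 33.70/12.69 = 2.655 m/s

2.65 m/s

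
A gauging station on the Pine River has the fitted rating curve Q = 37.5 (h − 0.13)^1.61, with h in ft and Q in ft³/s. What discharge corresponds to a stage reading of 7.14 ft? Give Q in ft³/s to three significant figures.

Q = 37.5 × (7.14 − 0.13)^1.61 = 37.5 × 7.01^1.61 = 862.3 ft³/s

862 ft³/s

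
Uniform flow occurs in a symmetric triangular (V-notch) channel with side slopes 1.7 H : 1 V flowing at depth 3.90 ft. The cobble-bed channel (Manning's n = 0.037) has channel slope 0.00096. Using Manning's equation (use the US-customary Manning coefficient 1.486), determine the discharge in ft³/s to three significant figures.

45.5 ft³/s

A = z·y² = 1.7×3.90² = 25.86 ft²
P = 2y√(1+z²) = 2×3.90×√(1+1.7²) = 15.38 ft
R = A/P = 25.86/15.38 = 1.681 ft
Q = (1.486/n)·A·R^(2/3)·S^(1/2) = (1.486/0.037) × 25.86 × 1.681^(2/3) × 0.00096^(1/2) = 45.49 ft³/s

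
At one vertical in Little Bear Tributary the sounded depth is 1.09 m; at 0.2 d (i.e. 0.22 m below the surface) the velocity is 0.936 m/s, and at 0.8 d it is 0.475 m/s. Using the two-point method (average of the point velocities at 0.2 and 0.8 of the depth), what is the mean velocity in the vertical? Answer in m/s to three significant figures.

0.706 m/s

v̄ = (0.936 + 0.475) / 2 = 0.7055 m/s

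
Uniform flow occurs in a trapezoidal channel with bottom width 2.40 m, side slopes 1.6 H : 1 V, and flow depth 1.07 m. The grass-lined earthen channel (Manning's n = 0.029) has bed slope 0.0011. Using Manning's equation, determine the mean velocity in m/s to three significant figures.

0.887 m/s

A = (b + z·y)·y = (2.40 + 1.6×1.07)×1.07 = 4.400 m²
P = b + 2y√(1+z²) = 2.40 + 2×1.07×√(1+1.6²) = 6.438 m
R = A/P = 4.400/6.438 = 0.6834 m
Q = (1/n)·A·R^(2/3)·S^(1/2) = (1/0.029) × 4.400 × 0.6834^(2/3) × 0.0011^(1/2) = 3.904 m³/s
V = Q/A = 3.904/4.400 = 0.8874 m/s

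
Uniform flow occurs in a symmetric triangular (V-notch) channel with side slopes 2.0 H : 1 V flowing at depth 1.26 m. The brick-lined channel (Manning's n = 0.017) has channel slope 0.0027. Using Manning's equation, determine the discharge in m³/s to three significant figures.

A = z·y² = 2.0×1.26² = 3.175 m²
P = 2y√(1+z²) = 2×1.26×√(1+2.0²) = 5.635 m
R = A/P = 3.175/5.635 = 0.5635 m
Q = (1/n)·A·R^(2/3)·S^(1/2) = (1/0.017) × 3.175 × 0.5635^(2/3) × 0.0027^(1/2) = 6.621 m³/s

6.62 m³/s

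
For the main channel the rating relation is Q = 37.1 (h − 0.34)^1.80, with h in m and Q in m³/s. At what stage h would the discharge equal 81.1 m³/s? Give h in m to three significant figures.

h − h₀ = (Q/C)^(1/b) = (81.1/37.1)^(1/1.80) = 1.544 m
h = 0.34 + 1.544 = 1.884 m

1.88 m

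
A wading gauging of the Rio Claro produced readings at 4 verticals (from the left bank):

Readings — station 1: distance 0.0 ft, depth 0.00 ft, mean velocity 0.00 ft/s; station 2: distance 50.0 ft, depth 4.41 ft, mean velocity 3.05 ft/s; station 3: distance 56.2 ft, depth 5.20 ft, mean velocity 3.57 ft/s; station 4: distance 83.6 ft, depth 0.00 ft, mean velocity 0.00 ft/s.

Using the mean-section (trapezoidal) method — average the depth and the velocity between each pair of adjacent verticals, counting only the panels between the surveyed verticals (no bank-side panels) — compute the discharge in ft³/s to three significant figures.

394 ft³/s

Panel 1-2: Δb = 50 ft, d̄ = (0.00+4.41)/2 = 2.205, v̄ = (0.00+3.05)/2 = 1.525 → q = 50×2.205×1.525 = 168.1 ft³/s
Panel 2-3: Δb = 6.2 ft, d̄ = (4.41+5.20)/2 = 4.805, v̄ = (3.05+3.57)/2 = 3.31 → q = 6.2×4.805×3.31 = 98.61 ft³/s
Panel 3-4: Δb = 27.4 ft, d̄ = (5.20+0.00)/2 = 2.6, v̄ = (3.57+0.00)/2 = 1.785 → q = 27.4×2.6×1.785 = 127.2 ft³/s
Q = Σ q = 393.9 ft³/s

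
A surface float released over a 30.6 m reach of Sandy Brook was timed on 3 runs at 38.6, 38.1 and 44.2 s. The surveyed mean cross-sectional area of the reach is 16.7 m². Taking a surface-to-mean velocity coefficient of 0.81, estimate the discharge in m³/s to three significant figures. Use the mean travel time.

t̄ = (38.6 + 38.1 + 44.2) / 3 = 40.3 s
v_surface = L / t̄ = 30.6 / 40.3 = 0.7593 m/s
v_mean = 0.81 × 0.7593 = 0.6150 m/s
Q = A × v_mean = 16.7 × 0.6150 = 10.27 m³/s

10.3 m³/s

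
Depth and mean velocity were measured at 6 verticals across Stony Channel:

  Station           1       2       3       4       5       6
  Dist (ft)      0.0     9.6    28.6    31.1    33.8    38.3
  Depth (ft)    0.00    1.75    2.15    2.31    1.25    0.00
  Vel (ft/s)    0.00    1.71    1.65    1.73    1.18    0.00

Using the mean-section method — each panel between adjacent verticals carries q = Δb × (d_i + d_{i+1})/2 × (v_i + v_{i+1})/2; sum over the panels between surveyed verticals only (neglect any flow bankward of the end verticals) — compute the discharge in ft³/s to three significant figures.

Panel 1-2: Δb = 9.6 ft, d̄ = (0.00+1.75)/2 = 0.875, v̄ = (0.00+1.71)/2 = 0.855 → q = 9.6×0.875×0.855 = 7.182 ft³/s
Panel 2-3: Δb = 19 ft, d̄ = (1.75+2.15)/2 = 1.95, v̄ = (1.71+1.65)/2 = 1.68 → q = 19×1.95×1.68 = 62.24 ft³/s
Panel 3-4: Δb = 2.5 ft, d̄ = (2.15+2.31)/2 = 2.23, v̄ = (1.65+1.73)/2 = 1.69 → q = 2.5×2.23×1.69 = 9.422 ft³/s
Panel 4-5: Δb = 2.7 ft, d̄ = (2.31+1.25)/2 = 1.78, v̄ = (1.73+1.18)/2 = 1.455 → q = 2.7×1.78×1.455 = 6.993 ft³/s
Panel 5-6: Δb = 4.5 ft, d̄ = (1.25+0.00)/2 = 0.625, v̄ = (1.18+0.00)/2 = 0.59 → q = 4.5×0.625×0.59 = 1.659 ft³/s
Q = Σ q = 87.50 ft³/s

87.5 ft³/s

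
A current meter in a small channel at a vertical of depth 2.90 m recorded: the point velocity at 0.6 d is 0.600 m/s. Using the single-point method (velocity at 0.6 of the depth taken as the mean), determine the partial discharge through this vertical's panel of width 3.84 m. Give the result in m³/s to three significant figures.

6.68 m³/s

v̄ = v₀.₆ = 0.600 m/s
q = v̄ × d × w = 0.6000 × 2.90 × 3.84 = 6.682 m³/s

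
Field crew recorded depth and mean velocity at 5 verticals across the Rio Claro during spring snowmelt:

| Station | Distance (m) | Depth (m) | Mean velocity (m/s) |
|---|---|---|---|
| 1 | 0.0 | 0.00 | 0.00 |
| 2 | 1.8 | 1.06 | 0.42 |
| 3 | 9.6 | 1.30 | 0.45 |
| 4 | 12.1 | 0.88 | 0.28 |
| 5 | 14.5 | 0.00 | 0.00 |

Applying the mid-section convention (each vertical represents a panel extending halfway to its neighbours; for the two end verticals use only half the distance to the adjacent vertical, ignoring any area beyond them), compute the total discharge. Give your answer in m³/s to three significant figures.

w_2 = (9.6 − 0.0)/2 = 4.8 m; q_2 = 0.42 × 1.06 × 4.8 = 2.137 m³/s
w_3 = (12.1 − 1.8)/2 = 5.15 m; q_3 = 0.45 × 1.30 × 5.15 = 3.013 m³/s
w_4 = (14.5 − 9.6)/2 = 2.45 m; q_4 = 0.28 × 0.88 × 2.45 = 0.6037 m³/s
Stations 1, 5 contribute zero (depth or velocity is 0).
Q = Σ qᵢ = 5.753 m³/s

5.75 m³/s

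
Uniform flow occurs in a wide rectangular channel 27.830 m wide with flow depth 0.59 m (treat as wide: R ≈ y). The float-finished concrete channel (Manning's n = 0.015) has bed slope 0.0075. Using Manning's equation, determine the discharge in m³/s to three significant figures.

A = b·y = 27.830 × 0.59 = 16.42 m²
Wide channel: R ≈ y = 0.59 m
Q = (1/n)·A·R^(2/3)·S^(1/2) = (1/0.015) × 16.42 × 0.5900^(2/3) × 0.0075^(1/2) = 66.69 m³/s

66.7 m³/s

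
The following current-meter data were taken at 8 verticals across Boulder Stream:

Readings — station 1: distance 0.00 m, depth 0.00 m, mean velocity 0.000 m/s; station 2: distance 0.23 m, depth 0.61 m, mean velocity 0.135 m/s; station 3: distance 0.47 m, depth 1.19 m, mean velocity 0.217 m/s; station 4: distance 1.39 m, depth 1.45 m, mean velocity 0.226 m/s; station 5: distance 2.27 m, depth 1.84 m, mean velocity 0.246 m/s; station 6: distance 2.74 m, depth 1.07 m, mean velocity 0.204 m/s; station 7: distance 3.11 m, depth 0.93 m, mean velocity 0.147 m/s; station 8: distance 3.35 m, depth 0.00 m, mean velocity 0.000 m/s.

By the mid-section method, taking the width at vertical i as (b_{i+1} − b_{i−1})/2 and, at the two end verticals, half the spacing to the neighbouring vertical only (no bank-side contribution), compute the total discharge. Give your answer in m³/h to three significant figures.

3250 m³/h

w_2 = (0.47 − 0.00)/2 = 0.235 m; q_2 = 0.135 × 0.61 × 0.235 = 0.01935 m³/s
w_3 = (1.39 − 0.23)/2 = 0.58 m; q_3 = 0.217 × 1.19 × 0.58 = 0.1498 m³/s
w_4 = (2.27 − 0.47)/2 = 0.9 m; q_4 = 0.226 × 1.45 × 0.9 = 0.2949 m³/s
w_5 = (2.74 − 1.39)/2 = 0.675 m; q_5 = 0.246 × 1.84 × 0.675 = 0.3055 m³/s
w_6 = (3.11 − 2.27)/2 = 0.42 m; q_6 = 0.204 × 1.07 × 0.42 = 0.09168 m³/s
w_7 = (3.35 − 2.74)/2 = 0.305 m; q_7 = 0.147 × 0.93 × 0.305 = 0.04170 m³/s
Stations 1, 8 contribute zero (depth or velocity is 0).
Q = Σ qᵢ = 0.9030 m³/s
= 0.9030 × 3600 = 3251 m³/h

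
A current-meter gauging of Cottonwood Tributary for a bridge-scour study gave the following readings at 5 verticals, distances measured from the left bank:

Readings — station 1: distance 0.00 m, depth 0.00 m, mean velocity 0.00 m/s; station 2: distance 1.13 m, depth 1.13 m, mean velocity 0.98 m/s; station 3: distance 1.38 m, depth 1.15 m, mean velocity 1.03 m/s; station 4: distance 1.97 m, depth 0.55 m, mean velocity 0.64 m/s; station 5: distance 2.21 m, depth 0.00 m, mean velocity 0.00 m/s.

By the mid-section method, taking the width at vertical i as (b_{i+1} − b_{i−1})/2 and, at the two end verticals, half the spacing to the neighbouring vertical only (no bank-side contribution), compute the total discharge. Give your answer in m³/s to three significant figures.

1.41 m³/s

w_2 = (1.38 − 0.00)/2 = 0.69 m; q_2 = 0.98 × 1.13 × 0.69 = 0.7641 m³/s
w_3 = (1.97 − 1.13)/2 = 0.42 m; q_3 = 1.03 × 1.15 × 0.42 = 0.4975 m³/s
w_4 = (2.21 − 1.38)/2 = 0.415 m; q_4 = 0.64 × 0.55 × 0.415 = 0.1461 m³/s
Stations 1, 5 contribute zero (depth or velocity is 0).
Q = Σ qᵢ = 1.408 m³/s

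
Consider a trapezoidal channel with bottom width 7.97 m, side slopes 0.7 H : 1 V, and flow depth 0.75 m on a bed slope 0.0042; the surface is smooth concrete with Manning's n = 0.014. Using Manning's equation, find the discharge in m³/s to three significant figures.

A = (b + z·y)·y = (7.97 + 0.7×0.75)×0.75 = 6.371 m²
P = b + 2y√(1+z²) = 7.97 + 2×0.75×√(1+0.7²) = 9.801 m
R = A/P = 6.371/9.801 = 0.6501 m
Q = (1/n)·A·R^(2/3)·S^(1/2) = (1/0.014) × 6.371 × 0.6501^(2/3) × 0.0042^(1/2) = 22.13 m³/s

22.1 m³/s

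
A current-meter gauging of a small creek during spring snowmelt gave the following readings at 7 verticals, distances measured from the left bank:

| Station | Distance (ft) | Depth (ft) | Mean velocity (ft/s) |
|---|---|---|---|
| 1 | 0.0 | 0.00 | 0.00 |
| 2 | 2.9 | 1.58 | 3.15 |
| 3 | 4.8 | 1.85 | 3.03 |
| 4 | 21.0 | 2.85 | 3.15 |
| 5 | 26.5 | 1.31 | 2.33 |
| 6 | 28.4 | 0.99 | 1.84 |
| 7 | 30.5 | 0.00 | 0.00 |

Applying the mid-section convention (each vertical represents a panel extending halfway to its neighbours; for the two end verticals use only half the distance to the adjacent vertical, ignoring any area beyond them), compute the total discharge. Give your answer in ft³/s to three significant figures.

w_2 = (4.8 − 0.0)/2 = 2.4 ft; q_2 = 3.15 × 1.58 × 2.4 = 11.94 ft³/s
w_3 = (21.0 − 2.9)/2 = 9.05 ft; q_3 = 3.03 × 1.85 × 9.05 = 50.73 ft³/s
w_4 = (26.5 − 4.8)/2 = 10.85 ft; q_4 = 3.15 × 2.85 × 10.85 = 97.41 ft³/s
w_5 = (28.4 − 21.0)/2 = 3.7 ft; q_5 = 2.33 × 1.31 × 3.7 = 11.29 ft³/s
w_6 = (30.5 − 26.5)/2 = 2 ft; q_6 = 1.84 × 0.99 × 2 = 3.643 ft³/s
Stations 1, 7 contribute zero (depth or velocity is 0).
Q = Σ qᵢ = 175.0 ft³/s

175 ft³/s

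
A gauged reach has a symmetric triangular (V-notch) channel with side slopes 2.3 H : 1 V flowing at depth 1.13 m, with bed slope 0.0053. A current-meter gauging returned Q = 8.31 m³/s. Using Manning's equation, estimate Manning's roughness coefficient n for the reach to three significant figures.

0.0166

A = z·y² = 2.3×1.13² = 2.937 m²
P = 2y√(1+z²) = 2×1.13×√(1+2.3²) = 5.668 m
R = A/P = 2.937/5.668 = 0.5181 m
n = (1/Q)·A·R^(2/3)·S^(1/2) = (1/8.31) × 2.937 × 0.6451 × 0.07280 = 0.01660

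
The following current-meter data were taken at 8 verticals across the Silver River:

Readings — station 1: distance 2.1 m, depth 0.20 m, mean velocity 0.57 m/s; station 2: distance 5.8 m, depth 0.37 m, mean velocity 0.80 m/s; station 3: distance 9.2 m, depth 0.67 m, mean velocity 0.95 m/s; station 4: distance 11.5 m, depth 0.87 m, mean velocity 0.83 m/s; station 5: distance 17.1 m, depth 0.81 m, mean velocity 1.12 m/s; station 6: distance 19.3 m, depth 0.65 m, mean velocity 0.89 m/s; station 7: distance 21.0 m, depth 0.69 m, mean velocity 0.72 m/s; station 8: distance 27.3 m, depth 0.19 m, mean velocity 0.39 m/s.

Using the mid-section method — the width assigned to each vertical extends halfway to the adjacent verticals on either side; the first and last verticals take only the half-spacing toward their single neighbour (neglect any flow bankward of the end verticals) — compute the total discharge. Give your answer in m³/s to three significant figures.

12.8 m³/s

w_1 = (5.8 − 2.1)/2 = 1.85 m; q_1 = 0.57 × 0.20 × 1.85 = 0.2109 m³/s
w_2 = (9.2 − 2.1)/2 = 3.55 m; q_2 = 0.80 × 0.37 × 3.55 = 1.051 m³/s
w_3 = (11.5 − 5.8)/2 = 2.85 m; q_3 = 0.95 × 0.67 × 2.85 = 1.814 m³/s
w_4 = (17.1 − 9.2)/2 = 3.95 m; q_4 = 0.83 × 0.87 × 3.95 = 2.852 m³/s
w_5 = (19.3 − 11.5)/2 = 3.9 m; q_5 = 1.12 × 0.81 × 3.9 = 3.538 m³/s
w_6 = (21.0 − 17.1)/2 = 1.95 m; q_6 = 0.89 × 0.65 × 1.95 = 1.128 m³/s
w_7 = (27.3 − 19.3)/2 = 4 m; q_7 = 0.72 × 0.69 × 4 = 1.987 m³/s
w_8 = (27.3 − 21.0)/2 = 3.15 m; q_8 = 0.39 × 0.19 × 3.15 = 0.2334 m³/s
Q = Σ qᵢ = 12.81 m³/s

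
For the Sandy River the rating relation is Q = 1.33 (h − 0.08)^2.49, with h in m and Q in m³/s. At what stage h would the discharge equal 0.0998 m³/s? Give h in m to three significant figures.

0.433 m

h − h₀ = (Q/C)^(1/b) = (0.0998/1.33)^(1/2.49) = 0.3534 m
h = 0.08 + 0.3534 = 0.4334 m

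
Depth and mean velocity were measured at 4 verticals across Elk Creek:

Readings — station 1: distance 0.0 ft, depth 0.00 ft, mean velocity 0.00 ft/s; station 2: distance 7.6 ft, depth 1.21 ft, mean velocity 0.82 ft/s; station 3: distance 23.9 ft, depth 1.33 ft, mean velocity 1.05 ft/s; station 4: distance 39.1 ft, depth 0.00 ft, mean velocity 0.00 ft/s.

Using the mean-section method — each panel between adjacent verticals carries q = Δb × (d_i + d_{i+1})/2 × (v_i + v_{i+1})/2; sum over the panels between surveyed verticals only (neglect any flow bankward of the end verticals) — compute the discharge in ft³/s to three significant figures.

Panel 1-2: Δb = 7.6 ft, d̄ = (0.00+1.21)/2 = 0.605, v̄ = (0.00+0.82)/2 = 0.41 → q = 7.6×0.605×0.41 = 1.885 ft³/s
Panel 2-3: Δb = 16.3 ft, d̄ = (1.21+1.33)/2 = 1.27, v̄ = (0.82+1.05)/2 = 0.935 → q = 16.3×1.27×0.935 = 19.36 ft³/s
Panel 3-4: Δb = 15.2 ft, d̄ = (1.33+0.00)/2 = 0.665, v̄ = (1.05+0.00)/2 = 0.525 → q = 15.2×0.665×0.525 = 5.307 ft³/s
Q = Σ q = 26.55 ft³/s

26.5 ft³/s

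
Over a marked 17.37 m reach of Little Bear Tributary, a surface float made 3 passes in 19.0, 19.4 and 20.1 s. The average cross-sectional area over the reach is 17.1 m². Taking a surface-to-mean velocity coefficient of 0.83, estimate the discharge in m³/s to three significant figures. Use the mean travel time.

12.6 m³/s

t̄ = (19.0 + 19.4 + 20.1) / 3 = 19.5 s
v_surface = L / t̄ = 17.37 / 19.5 = 0.8908 m/s
v_mean = 0.83 × 0.8908 = 0.7393 m/s
Q = A × v_mean = 17.1 × 0.7393 = 12.64 m³/s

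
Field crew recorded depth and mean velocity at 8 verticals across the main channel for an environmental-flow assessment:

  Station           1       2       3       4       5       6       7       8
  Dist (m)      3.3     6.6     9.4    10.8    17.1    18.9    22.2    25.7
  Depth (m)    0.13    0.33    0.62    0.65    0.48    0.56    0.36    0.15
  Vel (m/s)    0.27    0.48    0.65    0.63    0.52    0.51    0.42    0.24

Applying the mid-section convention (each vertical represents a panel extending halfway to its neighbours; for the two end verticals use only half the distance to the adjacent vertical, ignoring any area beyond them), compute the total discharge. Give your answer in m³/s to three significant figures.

w_1 = (6.6 − 3.3)/2 = 1.65 m; q_1 = 0.27 × 0.13 × 1.65 = 0.05792 m³/s
w_2 = (9.4 − 3.3)/2 = 3.05 m; q_2 = 0.48 × 0.33 × 3.05 = 0.4831 m³/s
w_3 = (10.8 − 6.6)/2 = 2.1 m; q_3 = 0.65 × 0.62 × 2.1 = 0.8463 m³/s
w_4 = (17.1 − 9.4)/2 = 3.85 m; q_4 = 0.63 × 0.65 × 3.85 = 1.577 m³/s
w_5 = (18.9 − 10.8)/2 = 4.05 m; q_5 = 0.52 × 0.48 × 4.05 = 1.011 m³/s
w_6 = (22.2 − 17.1)/2 = 2.55 m; q_6 = 0.51 × 0.56 × 2.55 = 0.7283 m³/s
w_7 = (25.7 − 18.9)/2 = 3.4 m; q_7 = 0.42 × 0.36 × 3.4 = 0.5141 m³/s
w_8 = (25.7 − 22.2)/2 = 1.75 m; q_8 = 0.24 × 0.15 × 1.75 = 0.06300 m³/s
Q = Σ qᵢ = 5.280 m³/s

5.28 m³/s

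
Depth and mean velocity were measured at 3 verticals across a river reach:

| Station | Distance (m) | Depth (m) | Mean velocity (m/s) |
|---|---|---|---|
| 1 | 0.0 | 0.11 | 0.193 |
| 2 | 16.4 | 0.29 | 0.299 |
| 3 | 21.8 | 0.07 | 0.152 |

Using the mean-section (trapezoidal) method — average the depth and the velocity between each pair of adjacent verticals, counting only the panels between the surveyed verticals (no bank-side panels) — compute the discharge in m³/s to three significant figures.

1.03 m³/s

Panel 1-2: Δb = 16.4 m, d̄ = (0.11+0.29)/2 = 0.2, v̄ = (0.193+0.299)/2 = 0.246 → q = 16.4×0.2×0.246 = 0.8069 m³/s
Panel 2-3: Δb = 5.4 m, d̄ = (0.29+0.07)/2 = 0.18, v̄ = (0.299+0.152)/2 = 0.2255 → q = 5.4×0.18×0.2255 = 0.2192 m³/s
Q = Σ q = 1.026 m³/s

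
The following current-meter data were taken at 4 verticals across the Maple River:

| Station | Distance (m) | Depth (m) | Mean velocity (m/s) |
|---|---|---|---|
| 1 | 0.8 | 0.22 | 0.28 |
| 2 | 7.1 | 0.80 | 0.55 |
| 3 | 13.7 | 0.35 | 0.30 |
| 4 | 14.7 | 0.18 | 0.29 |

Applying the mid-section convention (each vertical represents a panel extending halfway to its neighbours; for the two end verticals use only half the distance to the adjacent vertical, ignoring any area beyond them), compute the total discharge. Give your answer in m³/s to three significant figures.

3.46 m³/s

w_1 = (7.1 − 0.8)/2 = 3.15 m; q_1 = 0.28 × 0.22 × 3.15 = 0.1940 m³/s
w_2 = (13.7 − 0.8)/2 = 6.45 m; q_2 = 0.55 × 0.80 × 6.45 = 2.838 m³/s
w_3 = (14.7 − 7.1)/2 = 3.8 m; q_3 = 0.30 × 0.35 × 3.8 = 0.3990 m³/s
w_4 = (14.7 − 13.7)/2 = 0.5 m; q_4 = 0.29 × 0.18 × 0.5 = 0.02610 m³/s
Q = Σ qᵢ = 3.457 m³/s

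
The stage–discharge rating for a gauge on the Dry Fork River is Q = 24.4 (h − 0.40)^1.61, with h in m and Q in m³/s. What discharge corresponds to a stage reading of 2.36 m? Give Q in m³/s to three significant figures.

Q = 24.4 × (2.36 − 0.40)^1.61 = 24.4 × 1.96^1.61 = 72.10 m³/s

72.1 m³/s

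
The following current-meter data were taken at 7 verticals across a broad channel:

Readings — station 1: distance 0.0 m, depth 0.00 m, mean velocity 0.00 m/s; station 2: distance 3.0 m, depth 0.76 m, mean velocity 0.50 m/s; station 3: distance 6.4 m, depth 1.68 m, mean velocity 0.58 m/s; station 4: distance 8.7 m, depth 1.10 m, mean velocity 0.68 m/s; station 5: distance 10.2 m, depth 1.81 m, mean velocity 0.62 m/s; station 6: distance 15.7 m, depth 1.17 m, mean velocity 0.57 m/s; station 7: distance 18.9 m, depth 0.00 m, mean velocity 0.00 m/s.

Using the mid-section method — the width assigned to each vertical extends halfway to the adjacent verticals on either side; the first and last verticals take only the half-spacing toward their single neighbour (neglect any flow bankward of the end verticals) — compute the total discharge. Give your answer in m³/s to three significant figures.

w_2 = (6.4 − 0.0)/2 = 3.2 m; q_2 = 0.50 × 0.76 × 3.2 = 1.216 m³/s
w_3 = (8.7 − 3.0)/2 = 2.85 m; q_3 = 0.58 × 1.68 × 2.85 = 2.777 m³/s
w_4 = (10.2 − 6.4)/2 = 1.9 m; q_4 = 0.68 × 1.10 × 1.9 = 1.421 m³/s
w_5 = (15.7 − 8.7)/2 = 3.5 m; q_5 = 0.62 × 1.81 × 3.5 = 3.928 m³/s
w_6 = (18.9 − 10.2)/2 = 4.35 m; q_6 = 0.57 × 1.17 × 4.35 = 2.901 m³/s
Stations 1, 7 contribute zero (depth or velocity is 0).
Q = Σ qᵢ = 12.24 m³/s

12.2 m³/s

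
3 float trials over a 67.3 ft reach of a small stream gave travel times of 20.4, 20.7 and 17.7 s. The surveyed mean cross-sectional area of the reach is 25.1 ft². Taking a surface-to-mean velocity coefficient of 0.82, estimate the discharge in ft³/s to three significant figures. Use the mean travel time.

t̄ = (20.4 + 20.7 + 17.7) / 3 = 19.6 s
v_surface = L / t̄ = 67.3 / 19.6 = 3.434 ft/s
v_mean = 0.82 × 3.434 = 2.816 ft/s
Q = A × v_mean = 25.1 × 2.816 = 70.67 ft³/s

70.7 ft³/s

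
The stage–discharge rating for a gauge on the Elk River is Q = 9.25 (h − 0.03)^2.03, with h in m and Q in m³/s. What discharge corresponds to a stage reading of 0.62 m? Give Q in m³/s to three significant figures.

3.17 m³/s

Q = 9.25 × (0.62 − 0.03)^2.03 = 9.25 × 0.59^2.03 = 3.169 m³/s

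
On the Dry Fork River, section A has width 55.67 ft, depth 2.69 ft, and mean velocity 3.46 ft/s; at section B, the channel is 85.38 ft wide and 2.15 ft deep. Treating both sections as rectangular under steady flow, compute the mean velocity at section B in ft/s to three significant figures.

2.82 ft/s

Q = A₁V₁ = (55.67×2.69) × 3.46 = 518.1 ft³/s
A₂ = 85.38 × 2.15 = 183.6 ft²
V₂ = Q/A₂ = 518.1/183.6 = 2.823 ft/s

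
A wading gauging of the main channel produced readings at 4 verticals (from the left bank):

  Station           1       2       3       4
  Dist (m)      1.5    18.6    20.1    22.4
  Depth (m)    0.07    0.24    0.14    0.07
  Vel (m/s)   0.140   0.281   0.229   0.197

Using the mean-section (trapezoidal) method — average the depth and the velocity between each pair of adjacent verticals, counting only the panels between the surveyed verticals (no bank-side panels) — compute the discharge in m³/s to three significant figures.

0.682 m³/s

Panel 1-2: Δb = 17.1 m, d̄ = (0.07+0.24)/2 = 0.155, v̄ = (0.140+0.281)/2 = 0.2105 → q = 17.1×0.155×0.2105 = 0.5579 m³/s
Panel 2-3: Δb = 1.5 m, d̄ = (0.24+0.14)/2 = 0.19, v̄ = (0.281+0.229)/2 = 0.255 → q = 1.5×0.19×0.255 = 0.07268 m³/s
Panel 3-4: Δb = 2.3 m, d̄ = (0.14+0.07)/2 = 0.105, v̄ = (0.229+0.197)/2 = 0.213 → q = 2.3×0.105×0.213 = 0.05144 m³/s
Q = Σ q = 0.6820 m³/s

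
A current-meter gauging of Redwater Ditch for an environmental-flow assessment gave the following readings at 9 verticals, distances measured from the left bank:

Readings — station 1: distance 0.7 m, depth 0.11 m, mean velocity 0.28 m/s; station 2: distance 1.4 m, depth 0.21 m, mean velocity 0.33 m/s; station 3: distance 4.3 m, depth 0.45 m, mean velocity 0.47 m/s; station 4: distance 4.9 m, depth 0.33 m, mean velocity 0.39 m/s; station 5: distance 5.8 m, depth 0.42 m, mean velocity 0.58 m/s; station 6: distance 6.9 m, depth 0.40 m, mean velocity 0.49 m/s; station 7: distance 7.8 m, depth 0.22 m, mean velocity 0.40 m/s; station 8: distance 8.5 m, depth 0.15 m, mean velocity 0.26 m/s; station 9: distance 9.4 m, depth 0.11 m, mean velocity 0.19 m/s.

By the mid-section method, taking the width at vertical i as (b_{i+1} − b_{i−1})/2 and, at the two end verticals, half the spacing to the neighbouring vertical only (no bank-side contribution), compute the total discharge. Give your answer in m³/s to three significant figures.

w_1 = (1.4 − 0.7)/2 = 0.35 m; q_1 = 0.28 × 0.11 × 0.35 = 0.01078 m³/s
w_2 = (4.3 − 0.7)/2 = 1.8 m; q_2 = 0.33 × 0.21 × 1.8 = 0.1247 m³/s
w_3 = (4.9 − 1.4)/2 = 1.75 m; q_3 = 0.47 × 0.45 × 1.75 = 0.3701 m³/s
w_4 = (5.8 − 4.3)/2 = 0.75 m; q_4 = 0.39 × 0.33 × 0.75 = 0.09653 m³/s
w_5 = (6.9 − 4.9)/2 = 1 m; q_5 = 0.58 × 0.42 × 1 = 0.2436 m³/s
w_6 = (7.8 − 5.8)/2 = 1 m; q_6 = 0.49 × 0.40 × 1 = 0.1960 m³/s
w_7 = (8.5 − 6.9)/2 = 0.8 m; q_7 = 0.40 × 0.22 × 0.8 = 0.07040 m³/s
w_8 = (9.4 − 7.8)/2 = 0.8 m; q_8 = 0.26 × 0.15 × 0.8 = 0.03120 m³/s
w_9 = (9.4 − 8.5)/2 = 0.45 m; q_9 = 0.19 × 0.11 × 0.45 = 0.009405 m³/s
Q = Σ qᵢ = 1.153 m³/s

1.15 m³/s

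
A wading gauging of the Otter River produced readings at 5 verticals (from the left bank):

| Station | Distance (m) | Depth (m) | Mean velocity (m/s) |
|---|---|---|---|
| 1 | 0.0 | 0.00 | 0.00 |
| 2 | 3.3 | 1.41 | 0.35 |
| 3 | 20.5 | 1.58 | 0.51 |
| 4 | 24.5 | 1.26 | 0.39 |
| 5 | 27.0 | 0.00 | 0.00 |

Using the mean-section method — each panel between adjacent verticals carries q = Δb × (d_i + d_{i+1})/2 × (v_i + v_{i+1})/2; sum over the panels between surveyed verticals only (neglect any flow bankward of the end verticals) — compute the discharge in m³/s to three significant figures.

14.3 m³/s

Panel 1-2: Δb = 3.3 m, d̄ = (0.00+1.41)/2 = 0.705, v̄ = (0.00+0.35)/2 = 0.175 → q = 3.3×0.705×0.175 = 0.4071 m³/s
Panel 2-3: Δb = 17.2 m, d̄ = (1.41+1.58)/2 = 1.495, v̄ = (0.35+0.51)/2 = 0.43 → q = 17.2×1.495×0.43 = 11.06 m³/s
Panel 3-4: Δb = 4 m, d̄ = (1.58+1.26)/2 = 1.42, v̄ = (0.51+0.39)/2 = 0.45 → q = 4×1.42×0.45 = 2.556 m³/s
Panel 4-5: Δb = 2.5 m, d̄ = (1.26+0.00)/2 = 0.63, v̄ = (0.39+0.00)/2 = 0.195 → q = 2.5×0.63×0.195 = 0.3071 m³/s
Q = Σ q = 14.33 m³/s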